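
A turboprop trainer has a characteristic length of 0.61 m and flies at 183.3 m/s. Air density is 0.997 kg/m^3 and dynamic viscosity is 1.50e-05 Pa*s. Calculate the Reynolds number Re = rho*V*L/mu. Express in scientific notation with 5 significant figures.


Step 1: Numerator = rho * V * L = 0.997 * 183.3 * 0.61 = 111.477561
Step 2: Re = 111.477561 / 1.50e-05
Step 3: Re = 7.4318e+06

7.4318e+06


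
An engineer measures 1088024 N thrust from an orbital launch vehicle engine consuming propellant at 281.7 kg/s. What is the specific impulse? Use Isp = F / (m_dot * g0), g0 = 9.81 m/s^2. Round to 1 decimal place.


Step 1: m_dot * g0 = 281.7 * 9.81 = 2763.48
Step 2: Isp = 1088024 / 2763.48 = 393.7 s

393.7


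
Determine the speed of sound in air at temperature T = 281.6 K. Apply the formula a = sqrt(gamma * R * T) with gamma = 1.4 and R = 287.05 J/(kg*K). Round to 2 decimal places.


Step 1: gamma * R * T = 1.4 * 287.05 * 281.6 = 113166.592
Step 2: a = sqrt(113166.592) = 336.40 m/s

336.40


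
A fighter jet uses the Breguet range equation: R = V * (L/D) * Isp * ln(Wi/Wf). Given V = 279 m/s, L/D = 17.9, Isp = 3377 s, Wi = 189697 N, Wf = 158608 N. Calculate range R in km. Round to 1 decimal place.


Step 1: Coefficient = V * (L/D) * Isp = 279 * 17.9 * 3377 = 16865075.7 m
Step 2: Wi/Wf = 189697 / 158608 = 1.196012
Step 3: ln(1.196012) = 0.178992
Step 4: R = 16865075.7 * 0.178992 = 3018718.9 m = 3018.7 km

3018.7


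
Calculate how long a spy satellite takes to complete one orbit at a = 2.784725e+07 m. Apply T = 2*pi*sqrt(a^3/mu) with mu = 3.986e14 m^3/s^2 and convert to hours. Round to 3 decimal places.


Step 1: a^3 / mu = 2.159469e+22 / 3.986e14 = 5.417634e+07
Step 2: sqrt(5.417634e+07) = 7360.4577 s
Step 3: T = 2*pi * 7360.4577 = 46247.12 s
Step 4: T in hours = 46247.12 / 3600 = 12.846 hours

12.846


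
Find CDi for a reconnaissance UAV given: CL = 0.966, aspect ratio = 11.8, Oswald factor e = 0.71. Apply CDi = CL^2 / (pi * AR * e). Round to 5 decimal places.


Step 1: CL^2 = 0.966^2 = 0.933156
Step 2: pi * AR * e = 3.14159 * 11.8 * 0.71 = 26.320263
Step 3: CDi = 0.933156 / 26.320263 = 0.03545

0.03545


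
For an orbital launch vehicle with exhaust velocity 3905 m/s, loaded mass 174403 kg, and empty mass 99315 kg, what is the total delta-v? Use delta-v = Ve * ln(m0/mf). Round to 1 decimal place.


Step 1: Mass ratio m0/mf = 174403 / 99315 = 1.756059
Step 2: ln(1.756059) = 0.563072
Step 3: delta-v = 3905 * 0.563072 = 2198.8 m/s

2198.8


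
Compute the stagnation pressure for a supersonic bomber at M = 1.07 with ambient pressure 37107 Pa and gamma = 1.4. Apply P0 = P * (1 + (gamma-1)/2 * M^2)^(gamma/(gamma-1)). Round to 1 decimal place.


Step 1: (gamma-1)/2 * M^2 = 0.2 * 1.1449 = 0.22898
Step 2: 1 + 0.22898 = 1.22898
Step 3: Exponent gamma/(gamma-1) = 3.5
Step 4: P0 = 37107 * 1.22898^3.5 = 76359.4 Pa

76359.4


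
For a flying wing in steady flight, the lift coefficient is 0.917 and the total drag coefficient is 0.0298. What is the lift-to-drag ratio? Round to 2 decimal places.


Step 1: L/D = CL / CD = 0.917 / 0.0298
Step 2: L/D = 30.77

30.77


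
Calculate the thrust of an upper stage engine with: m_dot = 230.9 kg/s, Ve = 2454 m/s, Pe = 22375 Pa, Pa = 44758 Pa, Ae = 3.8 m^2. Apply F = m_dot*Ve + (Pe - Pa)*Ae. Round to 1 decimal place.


Step 1: Momentum thrust = m_dot * Ve = 230.9 * 2454 = 566628.6 N
Step 2: Pressure thrust = (Pe - Pa) * Ae = (22375 - 44758) * 3.8 = -85055.4 N
Step 3: Total thrust F = 566628.6 + -85055.4 = 481573.2 N

481573.2


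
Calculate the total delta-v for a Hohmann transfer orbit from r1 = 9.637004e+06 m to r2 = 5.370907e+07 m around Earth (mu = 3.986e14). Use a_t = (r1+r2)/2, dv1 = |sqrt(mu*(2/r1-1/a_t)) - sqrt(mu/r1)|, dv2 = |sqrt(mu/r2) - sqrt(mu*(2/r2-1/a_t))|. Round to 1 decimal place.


Step 1: Transfer semi-major axis a_t = (9.637004e+06 + 5.370907e+07) / 2 = 3.167304e+07 m
Step 2: v1 (circular at r1) = sqrt(mu/r1) = 6431.28 m/s
Step 3: v_t1 = sqrt(mu*(2/r1 - 1/a_t)) = 8374.84 m/s
Step 4: dv1 = |8374.84 - 6431.28| = 1943.56 m/s
Step 5: v2 (circular at r2) = 2724.24 m/s, v_t2 = 1502.7 m/s
Step 6: dv2 = |2724.24 - 1502.7| = 1221.54 m/s
Step 7: Total delta-v = 1943.56 + 1221.54 = 3165.1 m/s

3165.1


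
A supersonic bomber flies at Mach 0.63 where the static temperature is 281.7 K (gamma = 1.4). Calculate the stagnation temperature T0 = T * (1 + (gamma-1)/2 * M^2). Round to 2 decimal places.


Step 1: (gamma-1)/2 = 0.2
Step 2: M^2 = 0.3969
Step 3: 1 + 0.2 * 0.3969 = 1.07938
Step 4: T0 = 281.7 * 1.07938 = 304.06 K

304.06


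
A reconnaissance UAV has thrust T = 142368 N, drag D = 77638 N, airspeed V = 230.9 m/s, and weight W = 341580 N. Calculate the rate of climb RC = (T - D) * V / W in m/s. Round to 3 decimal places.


Step 1: Excess thrust = T - D = 142368 - 77638 = 64730 N
Step 2: Excess power = 64730 * 230.9 = 14946157.0 W
Step 3: RC = 14946157.0 / 341580 = 43.756 m/s

43.756


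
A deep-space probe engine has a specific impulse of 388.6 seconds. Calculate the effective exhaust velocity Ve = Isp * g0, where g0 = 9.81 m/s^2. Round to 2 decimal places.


Step 1: Ve = Isp * g0 = 388.6 * 9.81
Step 2: Ve = 3812.17 m/s

3812.17


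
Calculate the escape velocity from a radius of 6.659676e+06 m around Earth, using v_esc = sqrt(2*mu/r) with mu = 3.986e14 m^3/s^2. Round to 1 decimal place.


Step 1: 2*mu/r = 2 * 3.986e14 / 6.659676e+06 = 119705523.2116
Step 2: v_esc = sqrt(119705523.2116) = 10941.0 m/s

10941.0


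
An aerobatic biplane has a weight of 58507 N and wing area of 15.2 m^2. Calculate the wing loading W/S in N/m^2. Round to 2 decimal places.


Step 1: Wing loading = W / S = 58507 / 15.2
Step 2: Wing loading = 3849.14 N/m^2

3849.14


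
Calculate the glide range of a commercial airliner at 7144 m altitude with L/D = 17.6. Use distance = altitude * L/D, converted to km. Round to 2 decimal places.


Step 1: Glide distance = altitude * L/D = 7144 * 17.6 = 125734.4 m
Step 2: Convert to km: 125734.4 / 1000 = 125.73 km

125.73


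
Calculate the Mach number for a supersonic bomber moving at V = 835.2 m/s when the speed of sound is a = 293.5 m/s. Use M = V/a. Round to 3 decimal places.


Step 1: M = V / a = 835.2 / 293.5
Step 2: M = 2.846

2.846


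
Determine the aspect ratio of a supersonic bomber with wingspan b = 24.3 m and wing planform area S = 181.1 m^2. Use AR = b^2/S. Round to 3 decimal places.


Step 1: b^2 = 24.3^2 = 590.49
Step 2: AR = 590.49 / 181.1 = 3.261

3.261


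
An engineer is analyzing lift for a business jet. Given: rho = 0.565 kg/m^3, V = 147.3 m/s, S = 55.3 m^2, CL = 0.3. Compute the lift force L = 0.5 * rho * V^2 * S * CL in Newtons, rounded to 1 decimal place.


Step 1: Calculate dynamic pressure q = 0.5 * 0.565 * 147.3^2 = 0.5 * 0.565 * 21697.29 = 6129.4844 Pa
Step 2: Multiply by wing area and lift coefficient: L = 6129.4844 * 55.3 * 0.3
Step 3: L = 338960.4887 * 0.3 = 101688.1 N

101688.1


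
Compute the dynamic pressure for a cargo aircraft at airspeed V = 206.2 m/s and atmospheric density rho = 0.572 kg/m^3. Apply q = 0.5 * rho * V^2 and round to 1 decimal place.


Step 1: V^2 = 206.2^2 = 42518.44
Step 2: q = 0.5 * 0.572 * 42518.44
Step 3: q = 12160.3 Pa

12160.3


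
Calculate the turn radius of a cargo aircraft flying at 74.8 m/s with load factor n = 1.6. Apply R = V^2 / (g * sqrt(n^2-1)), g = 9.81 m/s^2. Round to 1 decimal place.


Step 1: V^2 = 74.8^2 = 5595.04
Step 2: n^2 - 1 = 1.6^2 - 1 = 1.56
Step 3: sqrt(1.56) = 1.249
Step 4: R = 5595.04 / (9.81 * 1.249) = 456.6 m

456.6


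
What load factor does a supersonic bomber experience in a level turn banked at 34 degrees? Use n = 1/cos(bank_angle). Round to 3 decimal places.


Step 1: Convert 34 degrees to radians = 0.593412
Step 2: cos(34 deg) = 0.829038
Step 3: n = 1 / 0.829038 = 1.206

1.206


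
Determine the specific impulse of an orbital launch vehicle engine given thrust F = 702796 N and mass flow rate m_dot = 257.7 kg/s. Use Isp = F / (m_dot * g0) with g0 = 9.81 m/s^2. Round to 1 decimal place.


Step 1: m_dot * g0 = 257.7 * 9.81 = 2528.04
Step 2: Isp = 702796 / 2528.04 = 278.0 s

278.0


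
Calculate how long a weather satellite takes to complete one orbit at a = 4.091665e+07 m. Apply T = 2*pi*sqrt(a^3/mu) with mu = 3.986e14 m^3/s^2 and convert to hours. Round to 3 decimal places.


Step 1: a^3 / mu = 6.850152e+22 / 3.986e14 = 1.718553e+08
Step 2: sqrt(1.718553e+08) = 13109.359 s
Step 3: T = 2*pi * 13109.359 = 82368.53 s
Step 4: T in hours = 82368.53 / 3600 = 22.880 hours

22.880


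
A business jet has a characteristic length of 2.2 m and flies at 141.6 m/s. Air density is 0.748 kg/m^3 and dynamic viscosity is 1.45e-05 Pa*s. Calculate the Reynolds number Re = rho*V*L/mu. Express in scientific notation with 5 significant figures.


Step 1: Numerator = rho * V * L = 0.748 * 141.6 * 2.2 = 233.01696
Step 2: Re = 233.01696 / 1.45e-05
Step 3: Re = 1.6070e+07

1.6070e+07


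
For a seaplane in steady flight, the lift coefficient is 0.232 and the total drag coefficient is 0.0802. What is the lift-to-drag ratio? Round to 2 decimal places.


Step 1: L/D = CL / CD = 0.232 / 0.0802
Step 2: L/D = 2.89

2.89


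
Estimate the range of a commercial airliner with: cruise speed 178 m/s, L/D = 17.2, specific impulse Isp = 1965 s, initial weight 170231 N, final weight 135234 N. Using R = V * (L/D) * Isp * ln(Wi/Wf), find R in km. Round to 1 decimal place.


Step 1: Coefficient = V * (L/D) * Isp = 178 * 17.2 * 1965 = 6016044.0 m
Step 2: Wi/Wf = 170231 / 135234 = 1.258788
Step 3: ln(1.258788) = 0.23015
Step 4: R = 6016044.0 * 0.23015 = 1384590.9 m = 1384.6 km

1384.6


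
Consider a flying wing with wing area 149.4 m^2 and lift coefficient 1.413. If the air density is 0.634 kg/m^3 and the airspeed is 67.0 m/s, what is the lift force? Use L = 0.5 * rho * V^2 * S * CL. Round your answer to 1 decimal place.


Step 1: Calculate dynamic pressure q = 0.5 * 0.634 * 67.0^2 = 0.5 * 0.634 * 4489.0 = 1423.013 Pa
Step 2: Multiply by wing area and lift coefficient: L = 1423.013 * 149.4 * 1.413
Step 3: L = 212598.1422 * 1.413 = 300401.2 N

300401.2


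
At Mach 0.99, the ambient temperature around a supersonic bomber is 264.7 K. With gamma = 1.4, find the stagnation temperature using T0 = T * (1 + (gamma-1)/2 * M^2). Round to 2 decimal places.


Step 1: (gamma-1)/2 = 0.2
Step 2: M^2 = 0.9801
Step 3: 1 + 0.2 * 0.9801 = 1.19602
Step 4: T0 = 264.7 * 1.19602 = 316.59 K

316.59


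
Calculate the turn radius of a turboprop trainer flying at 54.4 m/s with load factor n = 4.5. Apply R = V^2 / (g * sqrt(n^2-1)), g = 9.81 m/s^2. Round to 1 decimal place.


Step 1: V^2 = 54.4^2 = 2959.36
Step 2: n^2 - 1 = 4.5^2 - 1 = 19.25
Step 3: sqrt(19.25) = 4.387482
Step 4: R = 2959.36 / (9.81 * 4.387482) = 68.8 m

68.8


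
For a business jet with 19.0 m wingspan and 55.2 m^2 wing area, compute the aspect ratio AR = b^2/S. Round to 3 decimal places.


Step 1: b^2 = 19.0^2 = 361.0
Step 2: AR = 361.0 / 55.2 = 6.540

6.540


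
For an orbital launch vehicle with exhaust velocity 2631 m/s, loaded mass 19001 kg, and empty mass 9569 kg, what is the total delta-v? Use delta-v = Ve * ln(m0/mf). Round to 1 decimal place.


Step 1: Mass ratio m0/mf = 19001 / 9569 = 1.985683
Step 2: ln(1.985683) = 0.685963
Step 3: delta-v = 2631 * 0.685963 = 1804.8 m/s

1804.8


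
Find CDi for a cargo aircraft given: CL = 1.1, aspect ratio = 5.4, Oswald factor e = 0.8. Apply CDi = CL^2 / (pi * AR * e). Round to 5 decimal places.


Step 1: CL^2 = 1.1^2 = 1.21
Step 2: pi * AR * e = 3.14159 * 5.4 * 0.8 = 13.57168
Step 3: CDi = 1.21 / 13.57168 = 0.08916

0.08916


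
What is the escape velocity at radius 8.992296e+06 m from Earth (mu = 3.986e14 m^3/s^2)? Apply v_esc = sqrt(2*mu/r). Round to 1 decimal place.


Step 1: 2*mu/r = 2 * 3.986e14 / 8.992296e+06 = 88653665.3153
Step 2: v_esc = sqrt(88653665.3153) = 9415.6 m/s

9415.6


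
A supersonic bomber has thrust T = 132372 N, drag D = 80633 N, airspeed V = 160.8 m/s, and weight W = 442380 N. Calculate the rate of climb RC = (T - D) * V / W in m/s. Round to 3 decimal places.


Step 1: Excess thrust = T - D = 132372 - 80633 = 51739 N
Step 2: Excess power = 51739 * 160.8 = 8319631.2 W
Step 3: RC = 8319631.2 / 442380 = 18.807 m/s

18.807


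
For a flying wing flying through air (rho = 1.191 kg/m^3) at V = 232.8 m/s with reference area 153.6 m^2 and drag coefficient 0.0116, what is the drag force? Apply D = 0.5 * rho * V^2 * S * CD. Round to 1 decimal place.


Step 1: Dynamic pressure q = 0.5 * 1.191 * 232.8^2 = 32273.6227 Pa
Step 2: Drag D = q * S * CD = 32273.6227 * 153.6 * 0.0116
Step 3: D = 57503.9 N

57503.9


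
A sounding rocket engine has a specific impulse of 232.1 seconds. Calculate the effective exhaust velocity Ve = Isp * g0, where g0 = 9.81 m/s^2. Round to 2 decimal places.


Step 1: Ve = Isp * g0 = 232.1 * 9.81
Step 2: Ve = 2276.90 m/s

2276.90


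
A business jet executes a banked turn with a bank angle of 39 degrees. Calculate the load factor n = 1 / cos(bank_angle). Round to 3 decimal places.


Step 1: Convert 39 degrees to radians = 0.680678
Step 2: cos(39 deg) = 0.777146
Step 3: n = 1 / 0.777146 = 1.287

1.287


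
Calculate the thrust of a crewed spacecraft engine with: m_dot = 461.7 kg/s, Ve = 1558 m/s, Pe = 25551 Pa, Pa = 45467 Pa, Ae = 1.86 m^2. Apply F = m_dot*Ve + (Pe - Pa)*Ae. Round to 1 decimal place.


Step 1: Momentum thrust = m_dot * Ve = 461.7 * 1558 = 719328.6 N
Step 2: Pressure thrust = (Pe - Pa) * Ae = (25551 - 45467) * 1.86 = -37043.76 N
Step 3: Total thrust F = 719328.6 + -37043.76 = 682284.8 N

682284.8


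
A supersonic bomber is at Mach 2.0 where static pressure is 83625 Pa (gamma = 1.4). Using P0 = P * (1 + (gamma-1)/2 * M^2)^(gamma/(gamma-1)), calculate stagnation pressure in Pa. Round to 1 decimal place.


Step 1: (gamma-1)/2 * M^2 = 0.2 * 4.0 = 0.8
Step 2: 1 + 0.8 = 1.8
Step 3: Exponent gamma/(gamma-1) = 3.5
Step 4: P0 = 83625 * 1.8^3.5 = 654319.6 Pa

654319.6


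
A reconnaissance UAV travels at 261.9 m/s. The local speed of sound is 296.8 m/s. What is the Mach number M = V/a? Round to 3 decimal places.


Step 1: M = V / a = 261.9 / 296.8
Step 2: M = 0.882

0.882


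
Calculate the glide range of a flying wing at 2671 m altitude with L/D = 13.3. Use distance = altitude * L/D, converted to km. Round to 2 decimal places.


Step 1: Glide distance = altitude * L/D = 2671 * 13.3 = 35524.3 m
Step 2: Convert to km: 35524.3 / 1000 = 35.52 km

35.52


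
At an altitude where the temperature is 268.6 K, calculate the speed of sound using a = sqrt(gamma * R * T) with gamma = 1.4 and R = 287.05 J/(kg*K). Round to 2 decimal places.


Step 1: gamma * R * T = 1.4 * 287.05 * 268.6 = 107942.282
Step 2: a = sqrt(107942.282) = 328.55 m/s

328.55


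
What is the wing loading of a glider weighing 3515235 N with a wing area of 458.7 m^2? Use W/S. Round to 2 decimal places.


Step 1: Wing loading = W / S = 3515235 / 458.7
Step 2: Wing loading = 7663.47 N/m^2

7663.47


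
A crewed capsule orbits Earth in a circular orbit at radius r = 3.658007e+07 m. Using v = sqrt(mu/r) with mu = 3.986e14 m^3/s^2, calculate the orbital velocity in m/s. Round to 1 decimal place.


Step 1: mu / r = 3.986e14 / 3.658007e+07 = 10896643.9922
Step 2: v = sqrt(10896643.9922) = 3301.0 m/s

3301.0


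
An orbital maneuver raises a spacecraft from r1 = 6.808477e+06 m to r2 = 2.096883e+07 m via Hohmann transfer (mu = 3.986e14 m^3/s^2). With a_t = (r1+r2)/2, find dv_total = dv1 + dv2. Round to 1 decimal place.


Step 1: Transfer semi-major axis a_t = (6.808477e+06 + 2.096883e+07) / 2 = 1.388865e+07 m
Step 2: v1 (circular at r1) = sqrt(mu/r1) = 7651.45 m/s
Step 3: v_t1 = sqrt(mu*(2/r1 - 1/a_t)) = 9401.58 m/s
Step 4: dv1 = |9401.58 - 7651.45| = 1750.13 m/s
Step 5: v2 (circular at r2) = 4359.95 m/s, v_t2 = 3052.65 m/s
Step 6: dv2 = |4359.95 - 3052.65| = 1307.3 m/s
Step 7: Total delta-v = 1750.13 + 1307.3 = 3057.4 m/s

3057.4


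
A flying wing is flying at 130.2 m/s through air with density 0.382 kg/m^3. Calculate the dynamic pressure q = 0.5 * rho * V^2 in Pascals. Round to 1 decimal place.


Step 1: V^2 = 130.2^2 = 16952.04
Step 2: q = 0.5 * 0.382 * 16952.04
Step 3: q = 3237.8 Pa

3237.8


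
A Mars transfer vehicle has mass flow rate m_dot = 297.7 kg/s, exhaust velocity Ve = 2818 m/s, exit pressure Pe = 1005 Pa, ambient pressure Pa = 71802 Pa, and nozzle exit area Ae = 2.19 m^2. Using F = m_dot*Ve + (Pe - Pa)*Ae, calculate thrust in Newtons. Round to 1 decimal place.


Step 1: Momentum thrust = m_dot * Ve = 297.7 * 2818 = 838918.6 N
Step 2: Pressure thrust = (Pe - Pa) * Ae = (1005 - 71802) * 2.19 = -155045.43 N
Step 3: Total thrust F = 838918.6 + -155045.43 = 683873.2 N

683873.2


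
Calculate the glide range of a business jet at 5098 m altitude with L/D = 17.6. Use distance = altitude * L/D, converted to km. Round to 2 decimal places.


Step 1: Glide distance = altitude * L/D = 5098 * 17.6 = 89724.8 m
Step 2: Convert to km: 89724.8 / 1000 = 89.72 km

89.72


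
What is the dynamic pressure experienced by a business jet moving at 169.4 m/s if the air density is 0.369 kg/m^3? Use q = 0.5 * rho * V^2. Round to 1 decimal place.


Step 1: V^2 = 169.4^2 = 28696.36
Step 2: q = 0.5 * 0.369 * 28696.36
Step 3: q = 5294.5 Pa

5294.5


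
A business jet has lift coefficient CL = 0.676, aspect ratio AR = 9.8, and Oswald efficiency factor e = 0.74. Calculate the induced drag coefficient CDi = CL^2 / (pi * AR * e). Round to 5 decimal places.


Step 1: CL^2 = 0.676^2 = 0.456976
Step 2: pi * AR * e = 3.14159 * 9.8 * 0.74 = 22.78283
Step 3: CDi = 0.456976 / 22.78283 = 0.02006

0.02006


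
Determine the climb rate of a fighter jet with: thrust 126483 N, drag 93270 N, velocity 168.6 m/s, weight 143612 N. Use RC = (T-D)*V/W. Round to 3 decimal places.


Step 1: Excess thrust = T - D = 126483 - 93270 = 33213 N
Step 2: Excess power = 33213 * 168.6 = 5599711.8 W
Step 3: RC = 5599711.8 / 143612 = 38.992 m/s

38.992


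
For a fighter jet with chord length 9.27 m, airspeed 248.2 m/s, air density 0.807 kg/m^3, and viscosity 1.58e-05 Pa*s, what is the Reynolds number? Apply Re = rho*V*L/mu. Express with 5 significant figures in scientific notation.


Step 1: Numerator = rho * V * L = 0.807 * 248.2 * 9.27 = 1856.756898
Step 2: Re = 1856.756898 / 1.58e-05
Step 3: Re = 1.1752e+08

1.1752e+08


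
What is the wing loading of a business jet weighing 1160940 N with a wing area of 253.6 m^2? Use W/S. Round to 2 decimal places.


Step 1: Wing loading = W / S = 1160940 / 253.6
Step 2: Wing loading = 4577.84 N/m^2

4577.84


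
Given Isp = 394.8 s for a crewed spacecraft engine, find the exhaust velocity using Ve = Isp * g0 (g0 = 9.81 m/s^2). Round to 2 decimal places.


Step 1: Ve = Isp * g0 = 394.8 * 9.81
Step 2: Ve = 3872.99 m/s

3872.99


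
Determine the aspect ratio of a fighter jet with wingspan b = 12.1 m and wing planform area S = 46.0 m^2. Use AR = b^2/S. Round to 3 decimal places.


Step 1: b^2 = 12.1^2 = 146.41
Step 2: AR = 146.41 / 46.0 = 3.183

3.183


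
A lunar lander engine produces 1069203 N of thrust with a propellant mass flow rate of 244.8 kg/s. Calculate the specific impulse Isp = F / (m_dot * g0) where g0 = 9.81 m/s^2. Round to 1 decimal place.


Step 1: m_dot * g0 = 244.8 * 9.81 = 2401.49
Step 2: Isp = 1069203 / 2401.49 = 445.2 s

445.2


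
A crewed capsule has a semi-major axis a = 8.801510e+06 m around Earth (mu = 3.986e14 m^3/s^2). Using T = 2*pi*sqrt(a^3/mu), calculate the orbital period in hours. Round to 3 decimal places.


Step 1: a^3 / mu = 6.818229e+20 / 3.986e14 = 1.710544e+06
Step 2: sqrt(1.710544e+06) = 1307.8777 s
Step 3: T = 2*pi * 1307.8777 = 8217.64 s
Step 4: T in hours = 8217.64 / 3600 = 2.283 hours

2.283


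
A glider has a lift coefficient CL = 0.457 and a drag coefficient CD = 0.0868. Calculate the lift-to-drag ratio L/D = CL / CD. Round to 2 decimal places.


Step 1: L/D = CL / CD = 0.457 / 0.0868
Step 2: L/D = 5.26

5.26


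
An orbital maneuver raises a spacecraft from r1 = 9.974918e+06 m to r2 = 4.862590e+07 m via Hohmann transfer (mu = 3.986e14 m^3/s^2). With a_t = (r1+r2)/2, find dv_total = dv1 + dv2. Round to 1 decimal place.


Step 1: Transfer semi-major axis a_t = (9.974918e+06 + 4.862590e+07) / 2 = 2.930041e+07 m
Step 2: v1 (circular at r1) = sqrt(mu/r1) = 6321.41 m/s
Step 3: v_t1 = sqrt(mu*(2/r1 - 1/a_t)) = 8143.5 m/s
Step 4: dv1 = |8143.5 - 6321.41| = 1822.09 m/s
Step 5: v2 (circular at r2) = 2863.09 m/s, v_t2 = 1670.52 m/s
Step 6: dv2 = |2863.09 - 1670.52| = 1192.57 m/s
Step 7: Total delta-v = 1822.09 + 1192.57 = 3014.7 m/s

3014.7


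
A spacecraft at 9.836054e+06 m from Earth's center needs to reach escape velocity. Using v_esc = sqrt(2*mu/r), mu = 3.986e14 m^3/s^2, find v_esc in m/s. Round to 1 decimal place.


Step 1: 2*mu/r = 2 * 3.986e14 / 9.836054e+06 = 81048762.034
Step 2: v_esc = sqrt(81048762.034) = 9002.7 m/s

9002.7


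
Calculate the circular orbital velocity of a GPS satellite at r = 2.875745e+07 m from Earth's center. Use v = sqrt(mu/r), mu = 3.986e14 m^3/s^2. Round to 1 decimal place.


Step 1: mu / r = 3.986e14 / 2.875745e+07 = 13860756.0823
Step 2: v = sqrt(13860756.0823) = 3723.0 m/s

3723.0


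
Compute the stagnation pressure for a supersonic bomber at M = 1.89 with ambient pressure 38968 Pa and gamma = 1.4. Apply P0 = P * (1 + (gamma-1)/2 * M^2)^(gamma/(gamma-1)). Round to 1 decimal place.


Step 1: (gamma-1)/2 * M^2 = 0.2 * 3.5721 = 0.71442
Step 2: 1 + 0.71442 = 1.71442
Step 3: Exponent gamma/(gamma-1) = 3.5
Step 4: P0 = 38968 * 1.71442^3.5 = 257109.7 Pa

257109.7


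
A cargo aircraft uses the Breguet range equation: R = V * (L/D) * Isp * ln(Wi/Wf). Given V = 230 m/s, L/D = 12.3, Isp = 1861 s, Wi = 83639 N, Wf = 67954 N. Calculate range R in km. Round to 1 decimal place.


Step 1: Coefficient = V * (L/D) * Isp = 230 * 12.3 * 1861 = 5264769.0 m
Step 2: Wi/Wf = 83639 / 67954 = 1.230818
Step 3: ln(1.230818) = 0.207679
Step 4: R = 5264769.0 * 0.207679 = 1093381.5 m = 1093.4 km

1093.4


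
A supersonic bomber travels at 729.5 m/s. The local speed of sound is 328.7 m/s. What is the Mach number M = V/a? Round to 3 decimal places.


Step 1: M = V / a = 729.5 / 328.7
Step 2: M = 2.219

2.219


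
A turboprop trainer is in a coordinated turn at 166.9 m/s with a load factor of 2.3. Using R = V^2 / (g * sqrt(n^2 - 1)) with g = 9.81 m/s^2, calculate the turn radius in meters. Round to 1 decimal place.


Step 1: V^2 = 166.9^2 = 27855.61
Step 2: n^2 - 1 = 2.3^2 - 1 = 4.29
Step 3: sqrt(4.29) = 2.071232
Step 4: R = 27855.61 / (9.81 * 2.071232) = 1370.9 m

1370.9


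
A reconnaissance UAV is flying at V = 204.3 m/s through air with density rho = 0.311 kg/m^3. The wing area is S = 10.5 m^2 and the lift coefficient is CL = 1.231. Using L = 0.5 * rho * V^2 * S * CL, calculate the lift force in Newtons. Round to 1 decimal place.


Step 1: Calculate dynamic pressure q = 0.5 * 0.311 * 204.3^2 = 0.5 * 0.311 * 41738.49 = 6490.3352 Pa
Step 2: Multiply by wing area and lift coefficient: L = 6490.3352 * 10.5 * 1.231
Step 3: L = 68148.5195 * 1.231 = 83890.8 N

83890.8


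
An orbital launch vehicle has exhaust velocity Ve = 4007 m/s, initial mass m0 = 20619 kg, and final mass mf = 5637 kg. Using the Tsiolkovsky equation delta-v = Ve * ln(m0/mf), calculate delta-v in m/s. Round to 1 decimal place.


Step 1: Mass ratio m0/mf = 20619 / 5637 = 3.657797
Step 2: ln(3.657797) = 1.296861
Step 3: delta-v = 4007 * 1.296861 = 5196.5 m/s

5196.5


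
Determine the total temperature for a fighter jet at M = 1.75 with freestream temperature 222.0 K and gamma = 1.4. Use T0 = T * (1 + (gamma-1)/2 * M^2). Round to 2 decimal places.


Step 1: (gamma-1)/2 = 0.2
Step 2: M^2 = 3.0625
Step 3: 1 + 0.2 * 3.0625 = 1.6125
Step 4: T0 = 222.0 * 1.6125 = 357.98 K

357.98


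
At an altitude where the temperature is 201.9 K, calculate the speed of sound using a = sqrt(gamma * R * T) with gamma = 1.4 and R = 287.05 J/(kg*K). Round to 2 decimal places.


Step 1: gamma * R * T = 1.4 * 287.05 * 201.9 = 81137.553
Step 2: a = sqrt(81137.553) = 284.85 m/s

284.85


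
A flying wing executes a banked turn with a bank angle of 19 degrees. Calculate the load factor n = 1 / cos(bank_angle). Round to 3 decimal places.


Step 1: Convert 19 degrees to radians = 0.331613
Step 2: cos(19 deg) = 0.945519
Step 3: n = 1 / 0.945519 = 1.058

1.058


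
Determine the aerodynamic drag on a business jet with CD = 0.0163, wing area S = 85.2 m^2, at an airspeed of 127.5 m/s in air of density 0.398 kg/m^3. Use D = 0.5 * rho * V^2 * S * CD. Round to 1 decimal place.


Step 1: Dynamic pressure q = 0.5 * 0.398 * 127.5^2 = 3234.9938 Pa
Step 2: Drag D = q * S * CD = 3234.9938 * 85.2 * 0.0163
Step 3: D = 4492.6 N

4492.6


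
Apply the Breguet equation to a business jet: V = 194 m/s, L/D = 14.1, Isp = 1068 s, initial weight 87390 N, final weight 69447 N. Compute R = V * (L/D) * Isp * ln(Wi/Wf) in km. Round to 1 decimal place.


Step 1: Coefficient = V * (L/D) * Isp = 194 * 14.1 * 1068 = 2921407.2 m
Step 2: Wi/Wf = 87390 / 69447 = 1.25837
Step 3: ln(1.25837) = 0.229817
Step 4: R = 2921407.2 * 0.229817 = 671389.0 m = 671.4 km

671.4


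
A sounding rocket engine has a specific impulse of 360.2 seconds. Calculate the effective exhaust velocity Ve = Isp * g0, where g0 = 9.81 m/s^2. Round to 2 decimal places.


Step 1: Ve = Isp * g0 = 360.2 * 9.81
Step 2: Ve = 3533.56 m/s

3533.56


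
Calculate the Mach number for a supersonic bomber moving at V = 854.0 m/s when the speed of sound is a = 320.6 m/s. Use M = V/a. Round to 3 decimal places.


Step 1: M = V / a = 854.0 / 320.6
Step 2: M = 2.664

2.664


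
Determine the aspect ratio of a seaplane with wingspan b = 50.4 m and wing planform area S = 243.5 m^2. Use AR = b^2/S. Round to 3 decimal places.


Step 1: b^2 = 50.4^2 = 2540.16
Step 2: AR = 2540.16 / 243.5 = 10.432

10.432


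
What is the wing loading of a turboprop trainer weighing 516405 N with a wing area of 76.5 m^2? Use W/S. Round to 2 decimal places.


Step 1: Wing loading = W / S = 516405 / 76.5
Step 2: Wing loading = 6750.39 N/m^2

6750.39


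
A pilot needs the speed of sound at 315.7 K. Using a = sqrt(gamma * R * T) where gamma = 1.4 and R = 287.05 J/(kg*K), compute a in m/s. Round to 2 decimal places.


Step 1: gamma * R * T = 1.4 * 287.05 * 315.7 = 126870.359
Step 2: a = sqrt(126870.359) = 356.19 m/s

356.19


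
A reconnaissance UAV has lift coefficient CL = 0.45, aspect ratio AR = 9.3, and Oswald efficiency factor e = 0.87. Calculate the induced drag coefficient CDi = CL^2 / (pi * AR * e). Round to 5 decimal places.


Step 1: CL^2 = 0.45^2 = 0.2025
Step 2: pi * AR * e = 3.14159 * 9.3 * 0.87 = 25.418626
Step 3: CDi = 0.2025 / 25.418626 = 0.00797

0.00797


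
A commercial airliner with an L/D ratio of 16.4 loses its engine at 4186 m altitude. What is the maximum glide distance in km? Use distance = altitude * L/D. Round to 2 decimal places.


Step 1: Glide distance = altitude * L/D = 4186 * 16.4 = 68650.4 m
Step 2: Convert to km: 68650.4 / 1000 = 68.65 km

68.65


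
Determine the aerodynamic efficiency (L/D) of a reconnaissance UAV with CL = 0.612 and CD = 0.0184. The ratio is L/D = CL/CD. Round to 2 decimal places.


Step 1: L/D = CL / CD = 0.612 / 0.0184
Step 2: L/D = 33.26

33.26


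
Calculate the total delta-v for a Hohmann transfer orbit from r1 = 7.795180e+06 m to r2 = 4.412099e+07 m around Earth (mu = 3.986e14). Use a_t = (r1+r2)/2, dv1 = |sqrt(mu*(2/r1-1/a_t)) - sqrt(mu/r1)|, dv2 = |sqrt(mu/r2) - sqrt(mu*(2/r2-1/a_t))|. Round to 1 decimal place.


Step 1: Transfer semi-major axis a_t = (7.795180e+06 + 4.412099e+07) / 2 = 2.595808e+07 m
Step 2: v1 (circular at r1) = sqrt(mu/r1) = 7150.82 m/s
Step 3: v_t1 = sqrt(mu*(2/r1 - 1/a_t)) = 9322.7 m/s
Step 4: dv1 = |9322.7 - 7150.82| = 2171.89 m/s
Step 5: v2 (circular at r2) = 3005.7 m/s, v_t2 = 1647.11 m/s
Step 6: dv2 = |3005.7 - 1647.11| = 1358.59 m/s
Step 7: Total delta-v = 2171.89 + 1358.59 = 3530.5 m/s

3530.5


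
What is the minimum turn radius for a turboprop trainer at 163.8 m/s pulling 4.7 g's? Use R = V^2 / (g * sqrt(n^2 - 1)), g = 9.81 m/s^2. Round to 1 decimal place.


Step 1: V^2 = 163.8^2 = 26830.44
Step 2: n^2 - 1 = 4.7^2 - 1 = 21.09
Step 3: sqrt(21.09) = 4.592385
Step 4: R = 26830.44 / (9.81 * 4.592385) = 595.6 m

595.6


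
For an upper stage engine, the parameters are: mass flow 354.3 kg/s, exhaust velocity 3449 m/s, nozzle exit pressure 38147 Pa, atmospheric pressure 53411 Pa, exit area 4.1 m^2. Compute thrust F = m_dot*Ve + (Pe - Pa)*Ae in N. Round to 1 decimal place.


Step 1: Momentum thrust = m_dot * Ve = 354.3 * 3449 = 1221980.7 N
Step 2: Pressure thrust = (Pe - Pa) * Ae = (38147 - 53411) * 4.1 = -62582.4 N
Step 3: Total thrust F = 1221980.7 + -62582.4 = 1159398.3 N

1159398.3


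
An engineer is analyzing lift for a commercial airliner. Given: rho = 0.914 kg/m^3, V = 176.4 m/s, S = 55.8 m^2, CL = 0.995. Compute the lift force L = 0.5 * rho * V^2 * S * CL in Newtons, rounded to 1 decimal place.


Step 1: Calculate dynamic pressure q = 0.5 * 0.914 * 176.4^2 = 0.5 * 0.914 * 31116.96 = 14220.4507 Pa
Step 2: Multiply by wing area and lift coefficient: L = 14220.4507 * 55.8 * 0.995
Step 3: L = 793501.1502 * 0.995 = 789533.6 N

789533.6


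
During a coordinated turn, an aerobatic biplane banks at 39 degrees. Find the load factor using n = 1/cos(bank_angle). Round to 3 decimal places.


Step 1: Convert 39 degrees to radians = 0.680678
Step 2: cos(39 deg) = 0.777146
Step 3: n = 1 / 0.777146 = 1.287

1.287


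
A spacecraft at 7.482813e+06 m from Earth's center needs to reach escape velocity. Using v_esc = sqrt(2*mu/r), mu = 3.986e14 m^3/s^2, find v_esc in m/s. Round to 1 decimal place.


Step 1: 2*mu/r = 2 * 3.986e14 / 7.482813e+06 = 106537474.6101
Step 2: v_esc = sqrt(106537474.6101) = 10321.7 m/s

10321.7


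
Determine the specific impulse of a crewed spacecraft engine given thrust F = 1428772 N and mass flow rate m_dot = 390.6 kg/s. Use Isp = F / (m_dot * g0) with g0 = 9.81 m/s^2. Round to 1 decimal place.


Step 1: m_dot * g0 = 390.6 * 9.81 = 3831.79
Step 2: Isp = 1428772 / 3831.79 = 372.9 s

372.9


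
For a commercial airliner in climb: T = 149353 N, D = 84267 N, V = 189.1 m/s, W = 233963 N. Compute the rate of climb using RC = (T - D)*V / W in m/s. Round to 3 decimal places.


Step 1: Excess thrust = T - D = 149353 - 84267 = 65086 N
Step 2: Excess power = 65086 * 189.1 = 12307762.6 W
Step 3: RC = 12307762.6 / 233963 = 52.606 m/s

52.606


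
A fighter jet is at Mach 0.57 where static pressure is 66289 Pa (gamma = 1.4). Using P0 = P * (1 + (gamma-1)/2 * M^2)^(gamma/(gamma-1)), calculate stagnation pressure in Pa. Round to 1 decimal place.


Step 1: (gamma-1)/2 * M^2 = 0.2 * 0.3249 = 0.06498
Step 2: 1 + 0.06498 = 1.06498
Step 3: Exponent gamma/(gamma-1) = 3.5
Step 4: P0 = 66289 * 1.06498^3.5 = 82629.8 Pa

82629.8


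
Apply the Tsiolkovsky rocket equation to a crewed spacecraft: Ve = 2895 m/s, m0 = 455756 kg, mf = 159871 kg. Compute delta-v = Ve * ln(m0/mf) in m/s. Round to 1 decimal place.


Step 1: Mass ratio m0/mf = 455756 / 159871 = 2.850773
Step 2: ln(2.850773) = 1.04759
Step 3: delta-v = 2895 * 1.04759 = 3032.8 m/s

3032.8


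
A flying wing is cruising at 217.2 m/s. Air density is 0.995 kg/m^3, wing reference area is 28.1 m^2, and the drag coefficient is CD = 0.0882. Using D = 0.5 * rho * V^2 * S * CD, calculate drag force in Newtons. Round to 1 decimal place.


Step 1: Dynamic pressure q = 0.5 * 0.995 * 217.2^2 = 23469.9804 Pa
Step 2: Drag D = q * S * CD = 23469.9804 * 28.1 * 0.0882
Step 3: D = 58168.5 N

58168.5


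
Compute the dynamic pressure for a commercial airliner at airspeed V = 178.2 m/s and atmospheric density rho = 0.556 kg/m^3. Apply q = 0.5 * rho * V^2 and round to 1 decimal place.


Step 1: V^2 = 178.2^2 = 31755.24
Step 2: q = 0.5 * 0.556 * 31755.24
Step 3: q = 8828.0 Pa

8828.0


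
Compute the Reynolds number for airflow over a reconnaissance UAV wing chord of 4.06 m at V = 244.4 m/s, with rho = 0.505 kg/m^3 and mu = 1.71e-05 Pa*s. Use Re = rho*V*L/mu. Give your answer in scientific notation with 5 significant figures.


Step 1: Numerator = rho * V * L = 0.505 * 244.4 * 4.06 = 501.09332
Step 2: Re = 501.09332 / 1.71e-05
Step 3: Re = 2.9304e+07

2.9304e+07


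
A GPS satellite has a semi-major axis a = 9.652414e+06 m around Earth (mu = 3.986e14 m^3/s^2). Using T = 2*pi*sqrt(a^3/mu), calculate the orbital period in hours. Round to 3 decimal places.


Step 1: a^3 / mu = 8.993067e+20 / 3.986e14 = 2.256163e+06
Step 2: sqrt(2.256163e+06) = 1502.053 s
Step 3: T = 2*pi * 1502.053 = 9437.68 s
Step 4: T in hours = 9437.68 / 3600 = 2.622 hours

2.622


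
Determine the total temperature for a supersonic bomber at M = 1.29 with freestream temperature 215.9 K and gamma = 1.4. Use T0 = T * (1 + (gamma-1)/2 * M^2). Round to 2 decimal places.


Step 1: (gamma-1)/2 = 0.2
Step 2: M^2 = 1.6641
Step 3: 1 + 0.2 * 1.6641 = 1.33282
Step 4: T0 = 215.9 * 1.33282 = 287.76 K

287.76


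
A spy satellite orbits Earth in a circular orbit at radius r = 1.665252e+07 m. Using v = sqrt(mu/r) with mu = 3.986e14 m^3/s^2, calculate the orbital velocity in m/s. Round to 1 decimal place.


Step 1: mu / r = 3.986e14 / 1.665252e+07 = 23936317.146
Step 2: v = sqrt(23936317.146) = 4892.5 m/s

4892.5


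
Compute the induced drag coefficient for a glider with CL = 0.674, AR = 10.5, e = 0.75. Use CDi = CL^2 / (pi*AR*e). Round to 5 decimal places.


Step 1: CL^2 = 0.674^2 = 0.454276
Step 2: pi * AR * e = 3.14159 * 10.5 * 0.75 = 24.740042
Step 3: CDi = 0.454276 / 24.740042 = 0.01836

0.01836


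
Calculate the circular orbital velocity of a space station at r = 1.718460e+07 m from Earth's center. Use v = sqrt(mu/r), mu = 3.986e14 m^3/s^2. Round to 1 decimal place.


Step 1: mu / r = 3.986e14 / 1.718460e+07 = 23195186.3878
Step 2: v = sqrt(23195186.3878) = 4816.1 m/s

4816.1


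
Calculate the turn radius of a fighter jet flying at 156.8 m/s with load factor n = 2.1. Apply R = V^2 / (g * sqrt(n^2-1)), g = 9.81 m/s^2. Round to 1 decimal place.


Step 1: V^2 = 156.8^2 = 24586.24
Step 2: n^2 - 1 = 2.1^2 - 1 = 3.41
Step 3: sqrt(3.41) = 1.846619
Step 4: R = 24586.24 / (9.81 * 1.846619) = 1357.2 m

1357.2


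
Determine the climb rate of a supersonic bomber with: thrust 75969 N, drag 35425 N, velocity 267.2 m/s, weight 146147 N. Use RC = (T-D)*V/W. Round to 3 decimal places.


Step 1: Excess thrust = T - D = 75969 - 35425 = 40544 N
Step 2: Excess power = 40544 * 267.2 = 10833356.8 W
Step 3: RC = 10833356.8 / 146147 = 74.126 m/s

74.126


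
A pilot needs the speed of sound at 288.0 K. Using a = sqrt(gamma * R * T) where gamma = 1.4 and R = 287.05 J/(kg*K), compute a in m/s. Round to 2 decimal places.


Step 1: gamma * R * T = 1.4 * 287.05 * 288.0 = 115738.56
Step 2: a = sqrt(115738.56) = 340.20 m/s

340.20


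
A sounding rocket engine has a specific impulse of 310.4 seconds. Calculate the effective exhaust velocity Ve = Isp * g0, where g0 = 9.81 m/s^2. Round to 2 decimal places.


Step 1: Ve = Isp * g0 = 310.4 * 9.81
Step 2: Ve = 3045.02 m/s

3045.02


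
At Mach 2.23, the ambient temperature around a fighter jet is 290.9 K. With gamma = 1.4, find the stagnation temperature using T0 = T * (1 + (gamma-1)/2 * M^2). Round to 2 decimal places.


Step 1: (gamma-1)/2 = 0.2
Step 2: M^2 = 4.9729
Step 3: 1 + 0.2 * 4.9729 = 1.99458
Step 4: T0 = 290.9 * 1.99458 = 580.22 K

580.22


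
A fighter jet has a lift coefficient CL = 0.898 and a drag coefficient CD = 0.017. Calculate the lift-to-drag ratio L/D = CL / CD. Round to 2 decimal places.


Step 1: L/D = CL / CD = 0.898 / 0.017
Step 2: L/D = 52.82

52.82


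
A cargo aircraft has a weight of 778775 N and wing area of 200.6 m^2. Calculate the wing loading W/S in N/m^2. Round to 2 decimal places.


Step 1: Wing loading = W / S = 778775 / 200.6
Step 2: Wing loading = 3882.23 N/m^2

3882.23


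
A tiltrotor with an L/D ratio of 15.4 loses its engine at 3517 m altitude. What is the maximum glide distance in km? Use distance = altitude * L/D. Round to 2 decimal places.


Step 1: Glide distance = altitude * L/D = 3517 * 15.4 = 54161.8 m
Step 2: Convert to km: 54161.8 / 1000 = 54.16 km

54.16


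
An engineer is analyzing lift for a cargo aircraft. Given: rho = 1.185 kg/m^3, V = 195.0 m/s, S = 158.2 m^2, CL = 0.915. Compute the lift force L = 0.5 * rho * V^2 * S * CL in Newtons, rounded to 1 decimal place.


Step 1: Calculate dynamic pressure q = 0.5 * 1.185 * 195.0^2 = 0.5 * 1.185 * 38025.0 = 22529.8125 Pa
Step 2: Multiply by wing area and lift coefficient: L = 22529.8125 * 158.2 * 0.915
Step 3: L = 3564216.3375 * 0.915 = 3261257.9 N

3261257.9


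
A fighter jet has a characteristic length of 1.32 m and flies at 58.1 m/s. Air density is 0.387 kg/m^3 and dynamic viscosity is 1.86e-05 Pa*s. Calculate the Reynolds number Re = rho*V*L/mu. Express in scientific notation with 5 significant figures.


Step 1: Numerator = rho * V * L = 0.387 * 58.1 * 1.32 = 29.679804
Step 2: Re = 29.679804 / 1.86e-05
Step 3: Re = 1.5957e+06

1.5957e+06


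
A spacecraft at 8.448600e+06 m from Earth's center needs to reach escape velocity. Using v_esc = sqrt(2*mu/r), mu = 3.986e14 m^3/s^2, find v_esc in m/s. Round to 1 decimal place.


Step 1: 2*mu/r = 2 * 3.986e14 / 8.448600e+06 = 94358828.6817
Step 2: v_esc = sqrt(94358828.6817) = 9713.8 m/s

9713.8


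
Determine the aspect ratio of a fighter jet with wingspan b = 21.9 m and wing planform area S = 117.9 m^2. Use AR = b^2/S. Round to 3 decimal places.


Step 1: b^2 = 21.9^2 = 479.61
Step 2: AR = 479.61 / 117.9 = 4.068

4.068


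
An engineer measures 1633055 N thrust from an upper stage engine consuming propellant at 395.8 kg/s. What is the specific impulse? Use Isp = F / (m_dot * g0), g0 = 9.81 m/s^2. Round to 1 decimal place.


Step 1: m_dot * g0 = 395.8 * 9.81 = 3882.8
Step 2: Isp = 1633055 / 3882.8 = 420.6 s

420.6


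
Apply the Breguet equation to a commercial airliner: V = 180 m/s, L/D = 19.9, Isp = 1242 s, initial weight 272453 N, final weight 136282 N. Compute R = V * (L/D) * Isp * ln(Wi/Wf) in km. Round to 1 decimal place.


Step 1: Coefficient = V * (L/D) * Isp = 180 * 19.9 * 1242 = 4448844.0 m
Step 2: Wi/Wf = 272453 / 136282 = 1.999186
Step 3: ln(1.999186) = 0.69274
Step 4: R = 4448844.0 * 0.69274 = 3081891.5 m = 3081.9 km

3081.9


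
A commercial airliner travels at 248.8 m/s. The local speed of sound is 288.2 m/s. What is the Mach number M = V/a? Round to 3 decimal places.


Step 1: M = V / a = 248.8 / 288.2
Step 2: M = 0.863

0.863


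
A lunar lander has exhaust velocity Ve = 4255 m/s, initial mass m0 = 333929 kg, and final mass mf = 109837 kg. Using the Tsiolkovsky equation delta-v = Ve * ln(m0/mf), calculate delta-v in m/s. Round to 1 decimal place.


Step 1: Mass ratio m0/mf = 333929 / 109837 = 3.040223
Step 2: ln(3.040223) = 1.111931
Step 3: delta-v = 4255 * 1.111931 = 4731.3 m/s

4731.3


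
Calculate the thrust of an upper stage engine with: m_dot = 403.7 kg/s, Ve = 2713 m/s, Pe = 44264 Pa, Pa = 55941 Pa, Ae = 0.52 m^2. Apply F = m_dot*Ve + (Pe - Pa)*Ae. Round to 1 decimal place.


Step 1: Momentum thrust = m_dot * Ve = 403.7 * 2713 = 1095238.1 N
Step 2: Pressure thrust = (Pe - Pa) * Ae = (44264 - 55941) * 0.52 = -6072.04 N
Step 3: Total thrust F = 1095238.1 + -6072.04 = 1089166.1 N

1089166.1


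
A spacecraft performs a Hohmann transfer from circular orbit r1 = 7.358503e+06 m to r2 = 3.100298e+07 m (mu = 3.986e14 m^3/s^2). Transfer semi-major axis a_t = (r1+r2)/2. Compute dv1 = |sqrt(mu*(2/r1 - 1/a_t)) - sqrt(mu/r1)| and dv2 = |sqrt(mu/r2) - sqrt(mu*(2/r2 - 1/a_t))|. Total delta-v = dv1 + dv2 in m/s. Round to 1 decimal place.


Step 1: Transfer semi-major axis a_t = (7.358503e+06 + 3.100298e+07) / 2 = 1.918074e+07 m
Step 2: v1 (circular at r1) = sqrt(mu/r1) = 7359.93 m/s
Step 3: v_t1 = sqrt(mu*(2/r1 - 1/a_t)) = 9357.14 m/s
Step 4: dv1 = |9357.14 - 7359.93| = 1997.2 m/s
Step 5: v2 (circular at r2) = 3585.64 m/s, v_t2 = 2220.9 m/s
Step 6: dv2 = |3585.64 - 2220.9| = 1364.74 m/s
Step 7: Total delta-v = 1997.2 + 1364.74 = 3361.9 m/s

3361.9
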